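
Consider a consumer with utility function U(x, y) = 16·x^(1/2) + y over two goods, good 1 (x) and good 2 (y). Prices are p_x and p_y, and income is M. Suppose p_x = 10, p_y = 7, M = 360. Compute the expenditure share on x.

share on x = 0.8711

Set MRS = p_x/p_y: 8·x^(−1/2) = p_x/p_y.
Solve: √x = 8·p_y/p_x, so x*(p_x,p_y) = (8·p_y/p_x)², and y* = (M − p_x·x*)/p_y.
Plugging in: x* = (8·7/10)² = 31.36, y* = 6.6286.
Expenditure on x: 10·31.36 = 313.6; share = 0.8711.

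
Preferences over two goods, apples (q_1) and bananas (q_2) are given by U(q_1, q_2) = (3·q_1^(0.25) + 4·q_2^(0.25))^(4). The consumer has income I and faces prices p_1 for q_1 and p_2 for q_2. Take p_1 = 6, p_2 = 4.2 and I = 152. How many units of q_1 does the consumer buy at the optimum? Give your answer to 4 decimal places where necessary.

q_1* = 9.5497

MU_q_1 ∝ 3·q_1^(-0.75), MU_q_2 ∝ 4·q_2^(-0.75), so MRS = (3/4)·(q_2/q_1)^(0.75) = p_1/p_2.
Hence q_2/q_1 = ((4/3)·p_1/p_2)^(1/(0.75)), i.e. raised to the 4/3 power.
With the ratio pinned down, the budget gives q_1* = I/(p_1 + p_2·(q_2/q_1)) and q_2* = (q_2/q_1)·q_1*.
Numerically q_2/q_1 = 2.361136, so q_1* = 152/(6 + 4.2·2.361136) = 9.5497.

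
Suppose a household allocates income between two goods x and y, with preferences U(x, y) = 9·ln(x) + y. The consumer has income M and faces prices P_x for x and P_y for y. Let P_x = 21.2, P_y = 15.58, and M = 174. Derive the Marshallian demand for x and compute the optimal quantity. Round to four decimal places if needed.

x* = 6.6142

Set MRS = P_x/P_y: (9/x)/1 = P_x/P_y.
So x*(P_x,P_y) = 9·P_y/P_x, independent of income; and y* = (M − 9·P_y)/P_y.
At the given prices: x* = 9·15.58/21.2 = 6.6142.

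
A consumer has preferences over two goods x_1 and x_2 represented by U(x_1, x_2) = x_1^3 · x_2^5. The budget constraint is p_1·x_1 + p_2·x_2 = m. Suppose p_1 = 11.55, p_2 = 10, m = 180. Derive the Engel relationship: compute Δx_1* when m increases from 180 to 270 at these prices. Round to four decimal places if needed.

Δx_1* = 2.9221

Tangency: MRS = (3/5)·x_2/x_1 = p_1/p_2.
So 3·p_2·x_2 = 5·p_1·x_1; combined with the budget, a share 0.375 of income goes to x_1.
Demand: x_1*(p_1,p_2,m) = 0.375·m/p_1 and x_2* = 0.625·m/p_2.
At p_1=11.55, p_2=10, m=180: x_1* = 0.375·180/11.55 = 5.8442.
At m' = 270: x_1* = 8.7662. Change: 8.7662 − 5.8442 = 2.9221.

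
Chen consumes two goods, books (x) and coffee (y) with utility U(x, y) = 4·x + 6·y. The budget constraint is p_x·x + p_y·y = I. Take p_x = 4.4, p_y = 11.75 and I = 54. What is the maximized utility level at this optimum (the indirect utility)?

Linear utility — the consumer picks whichever good has higher MU/price: 4/4.4 = 0.9091 vs 6/11.75 = 0.5106.
x gives more utility per dollar, so spend all income on x: x* = I/p_x, y* = 0.
Numerically: x* = 12.2727, y* = 0.
Utility at the optimum: U(12.2727, 0) = 49.0909.

V = 49.0909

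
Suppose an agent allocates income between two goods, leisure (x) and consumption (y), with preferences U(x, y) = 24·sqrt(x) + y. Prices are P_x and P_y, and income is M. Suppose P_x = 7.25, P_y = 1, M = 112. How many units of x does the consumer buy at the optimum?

x* = 2.7396

Set MRS = P_x/P_y: 12·x^(−1/2) = P_x/P_y.
Solve: √x = 12·P_y/P_x, so x*(P_x,P_y) = (12·P_y/P_x)², and y* = (M − P_x·x*)/P_y.
Plugging in: x* = (12·1/7.25)² = 2.7396.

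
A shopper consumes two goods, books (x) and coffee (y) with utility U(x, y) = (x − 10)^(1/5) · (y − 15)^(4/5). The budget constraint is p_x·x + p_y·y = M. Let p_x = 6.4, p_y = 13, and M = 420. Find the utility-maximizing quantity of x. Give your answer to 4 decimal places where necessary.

Let x' = x−10, y' = y−15. MRS = (1/4)·y'/x' = p_x/p_y.
After buying the subsistence bundle (10, 15), a share 0.2 of the remaining income goes to x: x* = 10 + 0.2·(M − 10p_x − 15p_y)/p_x.
Discretionary income = 420 − 10·6.4 − 15·13 = 161; x* = 10 + 0.2·161/6.4 = 15.0312.

x* = 15.0312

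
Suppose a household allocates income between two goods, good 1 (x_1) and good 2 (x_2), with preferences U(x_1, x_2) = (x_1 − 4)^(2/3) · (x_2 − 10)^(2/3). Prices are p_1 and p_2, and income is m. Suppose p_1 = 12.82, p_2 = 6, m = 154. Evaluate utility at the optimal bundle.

V = 3.2767

Let x_1' = x_1−4, x_2' = x_2−10. MRS = x_2'/x_1' = p_1/p_2.
Substituting into the budget: x_1* = 4 + 0.5·(m − 4·p_1 − 10·p_2)/p_1, and x_2* = 10 + 0.5·(…)/p_2.
Discretionary income = 154 − 4·12.82 − 10·6 = 42.72; x_1* = 4 + 0.5·42.72/12.82 = 5.6661; x_2* = 10 + 0.5·42.72/6 = 13.56.
Utility at the optimum: U(5.6661, 13.56) = 3.2767.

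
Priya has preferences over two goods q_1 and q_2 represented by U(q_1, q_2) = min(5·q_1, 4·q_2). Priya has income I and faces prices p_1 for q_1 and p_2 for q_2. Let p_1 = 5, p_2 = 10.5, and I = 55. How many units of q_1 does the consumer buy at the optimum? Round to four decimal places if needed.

Demand: q_1*(p_1,p_2,I) = 4·I/(4·p_1 + 5·p_2), q_2* = 5·I/(4·p_1 + 5·p_2).
Here 4·5 + 5·10.5 = 72.5, giving q_1* = 3.0345.

q_1* = 3.0345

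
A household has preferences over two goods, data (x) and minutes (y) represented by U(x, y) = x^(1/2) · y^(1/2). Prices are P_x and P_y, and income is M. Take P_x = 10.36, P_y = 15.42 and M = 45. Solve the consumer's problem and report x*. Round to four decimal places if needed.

x* = 2.1718

The MRS is y/x. Set MRS = P_x/P_y.
Rearranging, P_y·y = P_x·x. Substituting into the budget gives P_x·x·(1 + 1) = M.
Demand: x*(P_x,P_y,M) = 0.5·M/P_x and y* = 0.5·M/P_y.
At P_x=10.36, P_y=15.42, M=45: x* = 0.5·45/10.36 = 2.1718.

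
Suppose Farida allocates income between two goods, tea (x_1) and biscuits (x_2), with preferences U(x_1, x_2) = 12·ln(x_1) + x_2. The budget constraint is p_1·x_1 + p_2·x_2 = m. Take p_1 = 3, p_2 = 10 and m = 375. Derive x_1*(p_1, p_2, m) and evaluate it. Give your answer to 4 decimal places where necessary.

x_1* = 40

MU_x_1 = 12/x_1, MU_x_2 = 1. Tangency: 12/x_1 = p_1/p_2.
So x_1*(p_1,p_2) = 12·p_2/p_1, independent of income; and x_2* = (m − 12·p_2)/p_2.
At the given prices: x_1* = 12·10/3 = 40.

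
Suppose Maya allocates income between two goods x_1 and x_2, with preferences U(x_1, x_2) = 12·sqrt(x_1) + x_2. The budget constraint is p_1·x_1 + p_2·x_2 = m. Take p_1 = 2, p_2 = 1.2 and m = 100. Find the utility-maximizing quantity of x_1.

x_1* = 12.96

Set MRS = p_1/p_2: 6·x_1^(−1/2) = p_1/p_2.
Thus x_1* = (6·p_2/p_1)² — independent of m — with the rest of income spent on x_2.
Plugging in: x_1* = (6·1.2/2)² = 12.96.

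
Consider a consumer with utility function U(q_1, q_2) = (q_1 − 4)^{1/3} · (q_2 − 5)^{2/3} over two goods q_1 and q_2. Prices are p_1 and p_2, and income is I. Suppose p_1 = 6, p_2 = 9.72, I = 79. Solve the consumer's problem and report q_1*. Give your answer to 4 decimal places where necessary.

q_1* = 4.3556

Let q_1' = q_1−4, q_2' = q_2−5. MRS = (1/2)·q_2'/q_1' = p_1/p_2.
Substituting into the budget: q_1* = 4 + 1/3·(I − 4·p_1 − 5·p_2)/p_1, and q_2* = 5 + 2/3·(…)/p_2.
Discretionary income = 79 − 4·6 − 5·9.72 = 6.4; q_1* = 4 + 1/3·6.4/6 = 4.3556.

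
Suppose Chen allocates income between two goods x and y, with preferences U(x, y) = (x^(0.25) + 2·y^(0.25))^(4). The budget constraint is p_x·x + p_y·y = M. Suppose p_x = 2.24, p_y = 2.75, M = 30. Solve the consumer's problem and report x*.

From the CES first-order condition, (1/2)·(y/x)^(0.75) = p_x/p_y.
Hence y/x = (2·p_x/p_y)^(1/(0.75)), i.e. raised to the 4/3 power.
Substitute y = (y/x)·x into the budget: x* = M/(p_x + p_y·(y/x)).
Numerically y/x = 1.916875, so x* = 30/(2.24 + 2.75·1.916875) = 3.9939.

x* = 3.9939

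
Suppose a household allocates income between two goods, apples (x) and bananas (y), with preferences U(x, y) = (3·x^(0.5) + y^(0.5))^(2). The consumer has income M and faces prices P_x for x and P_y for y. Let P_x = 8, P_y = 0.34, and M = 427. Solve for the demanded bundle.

x* = 14.7674, y* = 908.414

MRS = MU_x/MU_y = 3·(y/x)^(0.5). Set equal to P_x/P_y.
Solve for the ratio: y/x = [(1/3)·P_x/P_y]^(2).
Substitute y = (y/x)·x into the budget: x* = M/(P_x + P_y·(y/x)).
Numerically y/x = 61.514802, so x* = 427/(8 + 0.34·61.514802) = 14.7674 and y* = 61.514802·14.7674 = 908.414.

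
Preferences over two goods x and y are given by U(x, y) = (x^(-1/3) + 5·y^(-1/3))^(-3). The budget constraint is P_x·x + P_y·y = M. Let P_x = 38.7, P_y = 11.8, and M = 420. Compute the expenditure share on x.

share on x = 0.287

From the CES first-order condition, (1/5)·(y/x)^(4/3) = P_x/P_y.
Hence y/x = (5·P_x/P_y)^(1/(4/3)), i.e. raised to the 0.75 power.
With the ratio pinned down, the budget gives x* = M/(P_x + P_y·(y/x)) and y* = (y/x)·x*.
Numerically y/x = 8.148904, so x* = 420/(38.7 + 11.8·8.148904) = 3.1144 and y* = 8.148904·3.1144 = 25.379.
Expenditure on x: 38.7·3.1144 = 120.5276; share = 0.287.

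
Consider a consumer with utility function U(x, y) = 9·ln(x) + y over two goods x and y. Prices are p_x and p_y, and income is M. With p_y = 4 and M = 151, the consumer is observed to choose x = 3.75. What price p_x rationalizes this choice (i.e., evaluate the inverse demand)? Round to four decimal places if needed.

MU_x = 9/x, MU_y = 1. Tangency: 9/x = p_x/p_y.
So x*(p_x,p_y) = 9·p_y/p_x, independent of income; and y* = (M − 9·p_y)/p_y.
Set x* = 3.75 in the demand function and solve for p_x: p_x = 9.6.

p_x = 9.6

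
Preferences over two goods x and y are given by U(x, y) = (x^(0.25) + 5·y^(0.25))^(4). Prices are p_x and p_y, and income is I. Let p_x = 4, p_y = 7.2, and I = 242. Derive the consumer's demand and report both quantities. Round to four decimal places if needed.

x* = 7.5356, y* = 29.4247

MU_x ∝ x^(-0.75), MU_y ∝ 5·y^(-0.75), so MRS = (1/5)·(y/x)^(0.75) = p_x/p_y.
Solve for the ratio: y/x = [5·p_x/p_y]^(4/3).
With the ratio pinned down, the budget gives x* = I/(p_x + p_y·(y/x)) and y* = (y/x)·x*.
Numerically y/x = 3.904781, so x* = 242/(4 + 7.2·3.904781) = 7.5356 and y* = 3.904781·7.5356 = 29.4247.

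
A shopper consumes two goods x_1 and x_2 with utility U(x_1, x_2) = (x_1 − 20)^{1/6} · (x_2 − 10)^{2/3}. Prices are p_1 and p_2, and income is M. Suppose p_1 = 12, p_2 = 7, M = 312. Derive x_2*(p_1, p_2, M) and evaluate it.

Let x_1' = x_1−20, x_2' = x_2−10. MRS = (1/4)·x_2'/x_1' = p_1/p_2.
After buying the subsistence bundle (20, 10), a share 0.2 of the remaining income goes to x_1: x_1* = 20 + 0.2·(M − 20p_1 − 10p_2)/p_1.
Discretionary income = 312 − 20·12 − 10·7 = 2; x_2* = 10 + 0.8·2/7 = 10.2286.

x_2* = 10.2286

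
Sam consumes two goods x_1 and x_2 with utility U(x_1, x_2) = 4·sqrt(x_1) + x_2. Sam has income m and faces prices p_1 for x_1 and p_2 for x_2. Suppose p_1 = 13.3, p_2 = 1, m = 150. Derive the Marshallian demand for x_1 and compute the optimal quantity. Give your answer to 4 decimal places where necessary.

Utility is quasi-linear in x_2; the FOC for x_1 is 2/√x_1 = p_1/p_2.
Thus x_1* = (2·p_2/p_1)² — independent of m — with the rest of income spent on x_2.
Plugging in: x_1* = (2·1/13.3)² = 0.0226.

x_1* = 0.0226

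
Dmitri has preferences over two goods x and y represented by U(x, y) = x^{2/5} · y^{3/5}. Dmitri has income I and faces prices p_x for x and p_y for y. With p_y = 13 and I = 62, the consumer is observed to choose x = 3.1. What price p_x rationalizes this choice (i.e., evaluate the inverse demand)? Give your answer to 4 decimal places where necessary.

MU_x/MU_y = (0.4·y)/(0.6·x); tangency sets this equal to p_x/p_y.
So 0.4·p_y·y = 0.6·p_x·x; combined with the budget, a share 0.4 of income goes to x.
Demand: x*(p_x,p_y,I) = 0.4·I/p_x and y* = 0.6·I/p_y.
Set x* = 3.1 in the demand function and solve for p_x: p_x = 8.

p_x = 8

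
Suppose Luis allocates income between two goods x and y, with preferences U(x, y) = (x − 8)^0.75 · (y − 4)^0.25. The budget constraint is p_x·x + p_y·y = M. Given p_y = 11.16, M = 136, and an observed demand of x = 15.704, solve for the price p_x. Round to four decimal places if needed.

This is Cobb-Douglas in (x−8, y−4): tangency gives 0.75·p_y·(y−4) = 0.25·p_x·(x−8).
Substituting into the budget: x* = 8 + 0.75·(M − 8·p_x − 4·p_y)/p_x, and y* = 4 + 0.25·(…)/p_y.
Set x* = 15.704 in the demand function and solve for p_x: p_x = 5.

p_x = 5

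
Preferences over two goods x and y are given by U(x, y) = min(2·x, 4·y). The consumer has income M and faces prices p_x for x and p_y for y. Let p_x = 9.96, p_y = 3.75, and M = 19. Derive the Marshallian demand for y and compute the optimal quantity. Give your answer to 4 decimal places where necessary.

y* = 0.8027

Demand: x*(p_x,p_y,M) = 4·M/(4·p_x + 2·p_y), y* = 2·M/(4·p_x + 2·p_y).
Here 4·9.96 + 2·3.75 = 47.34, giving y* = 0.8027.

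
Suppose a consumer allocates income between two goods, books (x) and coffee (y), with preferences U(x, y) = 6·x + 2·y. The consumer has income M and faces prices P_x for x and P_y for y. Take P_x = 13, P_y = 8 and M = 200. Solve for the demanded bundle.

x* = 15.3846, y* = 0

Numerically: x* = 15.3846, y* = 0.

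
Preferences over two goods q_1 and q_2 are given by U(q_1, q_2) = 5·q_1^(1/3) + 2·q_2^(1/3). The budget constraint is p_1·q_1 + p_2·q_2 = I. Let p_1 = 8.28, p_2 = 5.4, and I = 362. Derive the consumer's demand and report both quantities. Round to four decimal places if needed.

q_1* = 33.291, q_2* = 15.9909

With the ratio pinned down, the budget gives q_1* = I/(p_1 + p_2·(q_2/q_1)) and q_2* = (q_2/q_1)·q_1*.
Numerically q_2/q_1 = 0.480336, so q_1* = 362/(8.28 + 5.4·0.480336) = 33.291 and q_2* = 0.480336·33.291 = 15.9909.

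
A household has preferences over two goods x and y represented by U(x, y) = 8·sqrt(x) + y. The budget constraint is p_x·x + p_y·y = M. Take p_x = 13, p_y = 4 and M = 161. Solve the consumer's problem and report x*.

x* = 1.5148

Thus x* = (4·p_y/p_x)² — independent of M — with the rest of income spent on y.
Plugging in: x* = (4·4/13)² = 1.5148.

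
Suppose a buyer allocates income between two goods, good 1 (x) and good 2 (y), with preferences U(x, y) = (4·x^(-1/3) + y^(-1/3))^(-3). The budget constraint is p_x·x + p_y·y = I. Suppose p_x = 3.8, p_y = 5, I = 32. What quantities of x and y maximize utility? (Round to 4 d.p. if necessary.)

MU_x ∝ 4·x^(-4/3), MU_y ∝ y^(-4/3), so MRS = 4·(y/x)^(4/3) = p_x/p_y.
Solve for the ratio: y/x = [(1/4)·p_x/p_y]^(0.75).
With the ratio pinned down, the budget gives x* = I/(p_x + p_y·(y/x)) and y* = (y/x)·x*.
Numerically y/x = 0.287783, so x* = 32/(3.8 + 5·0.287783) = 6.1081 and y* = 0.287783·6.1081 = 1.7578.

x* = 6.1081, y* = 1.7578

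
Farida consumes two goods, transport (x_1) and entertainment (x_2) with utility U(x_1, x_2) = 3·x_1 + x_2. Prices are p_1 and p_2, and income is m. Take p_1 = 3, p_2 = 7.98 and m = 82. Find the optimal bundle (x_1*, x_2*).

Perfect substitutes: compare marginal utility per dollar. 3/p_1 vs 1/p_2 → 1 vs 0.1253.
x_1 gives more utility per dollar, so spend all income on x_1: x_1* = m/p_1, x_2* = 0.
Numerically: x_1* = 27.3333, x_2* = 0.

x_1* = 27.3333, x_2* = 0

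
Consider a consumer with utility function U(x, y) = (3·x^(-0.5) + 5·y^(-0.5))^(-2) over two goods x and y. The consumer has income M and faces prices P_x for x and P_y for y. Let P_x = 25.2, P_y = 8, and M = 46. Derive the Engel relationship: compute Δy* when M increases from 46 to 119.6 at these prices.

Δy* = 4.5036

MU_x ∝ 3·x^(-1.5), MU_y ∝ 5·y^(-1.5), so MRS = (3/5)·(y/x)^(1.5) = P_x/P_y.
Solve for the ratio: y/x = [(5/3)·P_x/P_y]^(2/3).
With the ratio pinned down, the budget gives x* = M/(P_x + P_y·(y/x)) and y* = (y/x)·x*.
Numerically y/x = 3.02069, so x* = 46/(25.2 + 8·3.02069) = 0.9318 and y* = 3.02069·0.9318 = 2.8148.
At M' = 119.6: y* = 7.3184. Change: 7.3184 − 2.8148 = 4.5036.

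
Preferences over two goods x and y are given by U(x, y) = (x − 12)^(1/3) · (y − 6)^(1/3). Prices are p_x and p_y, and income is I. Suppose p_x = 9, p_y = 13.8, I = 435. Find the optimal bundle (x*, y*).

MRS = (y−6)/(x−12). Tangency with p_x/p_y gives y−6 = (p_x/p_y)·(x−12).
After buying the subsistence bundle (12, 6), a share 0.5 of the remaining income goes to x: x* = 12 + 0.5·(I − 12p_x − 6p_y)/p_x.
Discretionary income = 435 − 12·9 − 6·13.8 = 244.2; x* = 12 + 0.5·244.2/9 = 25.5667; y* = 6 + 0.5·244.2/13.8 = 14.8478.

x* = 25.5667, y* = 14.8478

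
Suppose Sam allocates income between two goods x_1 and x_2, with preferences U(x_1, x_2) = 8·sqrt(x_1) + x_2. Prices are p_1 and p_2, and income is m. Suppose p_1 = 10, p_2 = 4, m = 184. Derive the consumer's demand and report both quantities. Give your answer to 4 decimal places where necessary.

x_1* = 2.56, x_2* = 39.6

Thus x_1* = (4·p_2/p_1)² — independent of m — with the rest of income spent on x_2.
Plugging in: x_1* = (4·4/10)² = 2.56, x_2* = 39.6.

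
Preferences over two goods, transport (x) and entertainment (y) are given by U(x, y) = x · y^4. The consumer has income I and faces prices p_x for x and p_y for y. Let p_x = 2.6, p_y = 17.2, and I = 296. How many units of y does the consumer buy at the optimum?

The MRS is (1/4)·y/x. Set MRS = p_x/p_y.
So p_y·y = 4·p_x·x; combined with the budget, a share 0.2 of income goes to x.
Demand: x*(p_x,p_y,I) = 0.2·I/p_x and y* = 0.8·I/p_y.
At p_x=2.6, p_y=17.2, I=296: y* = 0.8·296/17.2 = 13.7674.

y* = 13.7674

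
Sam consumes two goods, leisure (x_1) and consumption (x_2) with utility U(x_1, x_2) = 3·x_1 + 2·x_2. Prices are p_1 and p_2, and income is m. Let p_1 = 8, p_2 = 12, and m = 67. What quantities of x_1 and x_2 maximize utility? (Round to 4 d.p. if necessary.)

x_1* = 8.375, x_2* = 0

Linear utility — the consumer picks whichever good has higher MU/price: 3/8 = 0.375 vs 2/12 = 0.1667.
x_1 gives more utility per dollar, so spend all income on x_1: x_1* = m/p_1, x_2* = 0.
Numerically: x_1* = 8.375, x_2* = 0.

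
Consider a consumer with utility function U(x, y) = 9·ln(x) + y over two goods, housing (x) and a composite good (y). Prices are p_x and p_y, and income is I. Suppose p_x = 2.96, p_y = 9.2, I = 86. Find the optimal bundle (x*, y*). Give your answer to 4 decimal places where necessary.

Set MRS = p_x/p_y: (9/x)/1 = p_x/p_y.
So x*(p_x,p_y) = 9·p_y/p_x, independent of income; and y* = (I − 9·p_y)/p_y.
At the given prices: x* = 9·9.2/2.96 = 27.973, and y* = 0.3478.

x* = 27.973, y* = 0.3478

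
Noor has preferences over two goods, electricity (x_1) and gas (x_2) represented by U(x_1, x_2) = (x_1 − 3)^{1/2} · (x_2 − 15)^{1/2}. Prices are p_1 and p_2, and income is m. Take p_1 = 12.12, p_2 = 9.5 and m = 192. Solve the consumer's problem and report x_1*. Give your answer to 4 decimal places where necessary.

Let x_1' = x_1−3, x_2' = x_2−15. MRS = x_2'/x_1' = p_1/p_2.
After buying the subsistence bundle (3, 15), a share 0.5 of the remaining income goes to x_1: x_1* = 3 + 0.5·(m − 3p_1 − 15p_2)/p_1.
Discretionary income = 192 − 3·12.12 − 15·9.5 = 13.14; x_1* = 3 + 0.5·13.14/12.12 = 3.5421.

x_1* = 3.5421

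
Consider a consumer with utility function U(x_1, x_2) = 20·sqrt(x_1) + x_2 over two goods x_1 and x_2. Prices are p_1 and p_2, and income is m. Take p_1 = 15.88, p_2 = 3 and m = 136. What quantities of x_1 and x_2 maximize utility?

x_1* = 3.569, x_2* = 26.4416

Utility is quasi-linear in x_2; the FOC for x_1 is 10/√x_1 = p_1/p_2.
Thus x_1* = (10·p_2/p_1)² — independent of m — with the rest of income spent on x_2.
Plugging in: x_1* = (10·3/15.88)² = 3.569, x_2* = 26.4416.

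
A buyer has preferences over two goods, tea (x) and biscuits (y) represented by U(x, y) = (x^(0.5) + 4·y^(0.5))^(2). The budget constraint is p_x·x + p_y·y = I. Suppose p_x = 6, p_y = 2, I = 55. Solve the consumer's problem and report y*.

MU_x ∝ x^(-0.5), MU_y ∝ 4·y^(-0.5), so MRS = (1/4)·(y/x)^(0.5) = p_x/p_y.
Hence y/x = (4·p_x/p_y)^(1/(0.5)), i.e. raised to the 2 power.
With the ratio pinned down, the budget gives x* = I/(p_x + p_y·(y/x)) and y* = (y/x)·x*.
Numerically y/x = 144, so x* = 55/(6 + 2·144) = 0.1871 and y* = 144·0.1871 = 26.9388.

y* = 26.9388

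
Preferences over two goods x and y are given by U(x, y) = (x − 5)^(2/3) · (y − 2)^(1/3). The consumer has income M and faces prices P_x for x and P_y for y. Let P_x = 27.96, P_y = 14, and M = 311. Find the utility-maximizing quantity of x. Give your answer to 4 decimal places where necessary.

Let x' = x−5, y' = y−2. MRS = 2·y'/x' = P_x/P_y.
After buying the subsistence bundle (5, 2), a share 2/3 of the remaining income goes to x: x* = 5 + 2/3·(M − 5P_x − 2P_y)/P_x.
Discretionary income = 311 − 5·27.96 − 2·14 = 143.2; x* = 5 + 2/3·143.2/27.96 = 8.4144.

x* = 8.4144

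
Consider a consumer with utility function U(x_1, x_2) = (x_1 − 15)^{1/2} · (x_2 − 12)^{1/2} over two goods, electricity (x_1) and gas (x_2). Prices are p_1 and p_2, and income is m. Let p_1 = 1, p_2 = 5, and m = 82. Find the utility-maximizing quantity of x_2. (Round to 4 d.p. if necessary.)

MRS = (x_2−12)/(x_1−15). Tangency with p_1/p_2 gives x_2−12 = (p_1/p_2)·(x_1−15).
After buying the subsistence bundle (15, 12), a share 0.5 of the remaining income goes to x_1: x_1* = 15 + 0.5·(m − 15p_1 − 12p_2)/p_1.
Discretionary income = 82 − 15·1 − 12·5 = 7; x_2* = 12 + 0.5·7/5 = 12.7.

x_2* = 12.7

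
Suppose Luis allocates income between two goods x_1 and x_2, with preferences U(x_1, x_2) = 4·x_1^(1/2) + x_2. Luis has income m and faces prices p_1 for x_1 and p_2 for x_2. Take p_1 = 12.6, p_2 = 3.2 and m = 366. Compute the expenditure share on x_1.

share on x_1 = 0.0089

Utility is quasi-linear in x_2; the FOC for x_1 is 2/√x_1 = p_1/p_2.
Thus x_1* = (2·p_2/p_1)² — independent of m — with the rest of income spent on x_2.
Plugging in: x_1* = (2·3.2/12.6)² = 0.258, x_2* = 113.3591.
Expenditure on x_1: 12.6·0.258 = 3.2508; share = 0.0089.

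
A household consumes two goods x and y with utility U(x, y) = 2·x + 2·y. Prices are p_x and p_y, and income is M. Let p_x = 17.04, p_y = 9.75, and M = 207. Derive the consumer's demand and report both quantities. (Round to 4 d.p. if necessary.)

x* = 0, y* = 21.2308

Perfect substitutes: compare marginal utility per dollar. 2/p_x vs 2/p_y → 0.1174 vs 0.2051.
y gives more utility per dollar, so spend all income on y: y* = M/p_y, x* = 0.
Numerically: x* = 0, y* = 21.2308.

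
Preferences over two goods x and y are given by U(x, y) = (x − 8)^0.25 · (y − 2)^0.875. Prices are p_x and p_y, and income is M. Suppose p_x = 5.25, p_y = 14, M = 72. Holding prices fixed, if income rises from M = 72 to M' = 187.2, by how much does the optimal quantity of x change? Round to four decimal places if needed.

Discretionary income = 72 − 8·5.25 − 2·14 = 2; x* = 8 + 2/9·2/5.25 = 8.0847.
At M' = 187.2: x* = 12.9608. Change: 12.9608 − 8.0847 = 4.8762.

Δx* = 4.8762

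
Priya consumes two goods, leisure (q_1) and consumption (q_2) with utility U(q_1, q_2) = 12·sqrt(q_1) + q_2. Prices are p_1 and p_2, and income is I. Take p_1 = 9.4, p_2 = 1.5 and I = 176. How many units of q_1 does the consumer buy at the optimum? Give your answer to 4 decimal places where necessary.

Utility is quasi-linear in q_2; the FOC for q_1 is 6/√q_1 = p_1/p_2.
Solve: √q_1 = 6·p_2/p_1, so q_1*(p_1,p_2) = (6·p_2/p_1)², and q_2* = (I − p_1·q_1*)/p_2.
Plugging in: q_1* = (6·1.5/9.4)² = 0.9167.

q_1* = 0.9167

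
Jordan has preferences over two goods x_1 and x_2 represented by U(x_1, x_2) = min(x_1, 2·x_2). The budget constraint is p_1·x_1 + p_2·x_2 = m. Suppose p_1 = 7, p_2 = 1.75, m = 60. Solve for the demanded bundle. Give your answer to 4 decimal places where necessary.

x_1* = 7.619, x_2* = 3.8095

Leontief preferences: the optimum is at the kink where x_1/2 = x_2/1, i.e. x_2 = (1/2)·x_1.
Budget: p_1·x_1 + p_2·(1/2)·x_1 = m, so (2·p_1 + p_2)·x_1 = 2·m.
Demand: x_1*(p_1,p_2,m) = 2·m/(2·p_1 + p_2), x_2* = m/(2·p_1 + p_2).
Here 2·7 + 1.75 = 15.75, giving x_1* = 7.619 and x_2* = 3.8095.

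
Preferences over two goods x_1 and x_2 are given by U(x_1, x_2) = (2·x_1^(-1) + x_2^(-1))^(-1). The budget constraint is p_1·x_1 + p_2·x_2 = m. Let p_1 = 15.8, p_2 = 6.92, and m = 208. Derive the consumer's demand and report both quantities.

Substitute x_2 = (x_2/x_1)·x_1 into the budget: x_1* = m/(p_1 + p_2·(x_2/x_1)).
Numerically x_2/x_1 = 1.068465, so x_1* = 208/(15.8 + 6.92·1.068465) = 8.9679 and x_2* = 1.068465·8.9679 = 9.5819.

x_1* = 8.9679, x_2* = 9.5819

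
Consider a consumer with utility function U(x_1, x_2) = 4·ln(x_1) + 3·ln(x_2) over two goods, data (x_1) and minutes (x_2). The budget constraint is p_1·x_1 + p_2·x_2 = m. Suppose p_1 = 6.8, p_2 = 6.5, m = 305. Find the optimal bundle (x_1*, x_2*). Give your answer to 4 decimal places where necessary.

x_1* = 25.6303, x_2* = 20.1099

MU_x_1/MU_x_2 = (4·x_2)/(3·x_1); tangency sets this equal to p_1/p_2.
So 4·p_2·x_2 = 3·p_1·x_1; combined with the budget, a share 4/7 of income goes to x_1.
Demand: x_1*(p_1,p_2,m) = 4/7·m/p_1 and x_2* = 3/7·m/p_2.
At p_1=6.8, p_2=6.5, m=305: x_1* = 4/7·305/6.8 = 25.6303, x_2* = 20.1099.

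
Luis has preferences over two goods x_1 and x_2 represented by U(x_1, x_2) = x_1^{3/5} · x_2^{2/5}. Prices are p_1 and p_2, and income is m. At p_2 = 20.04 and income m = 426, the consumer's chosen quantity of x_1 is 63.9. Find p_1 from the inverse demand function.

MU_x_1/MU_x_2 = (0.6·x_2)/(0.4·x_1); tangency sets this equal to p_1/p_2.
Rearranging, p_2·x_2 = (2/3)·p_1·x_1. Substituting into the budget gives p_1·x_1·(1 + (2/3)) = m.
Demand: x_1*(p_1,p_2,m) = 0.6·m/p_1 and x_2* = 0.4·m/p_2.
Set x_1* = 63.9 in the demand function and solve for p_1: p_1 = 4.

p_1 = 4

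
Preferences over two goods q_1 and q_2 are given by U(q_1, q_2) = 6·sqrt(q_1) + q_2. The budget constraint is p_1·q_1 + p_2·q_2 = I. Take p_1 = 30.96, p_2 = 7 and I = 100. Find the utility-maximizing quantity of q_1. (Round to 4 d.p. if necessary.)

q_1* = 0.4601

Set MRS = p_1/p_2: 3·q_1^(−1/2) = p_1/p_2.
Solve: √q_1 = 3·p_2/p_1, so q_1*(p_1,p_2) = (3·p_2/p_1)², and q_2* = (I − p_1·q_1*)/p_2.
Plugging in: q_1* = (3·7/30.96)² = 0.4601.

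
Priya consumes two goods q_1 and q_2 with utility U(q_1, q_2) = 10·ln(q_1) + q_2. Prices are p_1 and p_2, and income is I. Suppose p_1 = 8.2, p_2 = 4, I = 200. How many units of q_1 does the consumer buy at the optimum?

Set MRS = p_1/p_2: (10/q_1)/1 = p_1/p_2.
So q_1*(p_1,p_2) = 10·p_2/p_1, independent of income; and q_2* = (I − 10·p_2)/p_2.
At the given prices: q_1* = 10·4/8.2 = 4.878.

q_1* = 4.878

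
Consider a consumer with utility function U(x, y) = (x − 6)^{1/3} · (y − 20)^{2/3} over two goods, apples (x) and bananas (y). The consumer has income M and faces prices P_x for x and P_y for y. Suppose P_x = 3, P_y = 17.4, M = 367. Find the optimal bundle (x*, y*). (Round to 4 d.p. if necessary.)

x* = 6.1111, y* = 20.0383

Let x' = x−6, y' = y−20. MRS = (1/2)·y'/x' = P_x/P_y.
After buying the subsistence bundle (6, 20), a share 1/3 of the remaining income goes to x: x* = 6 + 1/3·(M − 6P_x − 20P_y)/P_x.
Discretionary income = 367 − 6·3 − 20·17.4 = 1; x* = 6 + 1/3·1/3 = 6.1111; y* = 20 + 2/3·1/17.4 = 20.0383.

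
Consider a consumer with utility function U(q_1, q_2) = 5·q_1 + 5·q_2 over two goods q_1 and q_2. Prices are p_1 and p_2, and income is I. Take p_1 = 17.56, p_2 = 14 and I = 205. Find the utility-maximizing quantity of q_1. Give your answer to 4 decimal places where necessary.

Perfect substitutes: compare marginal utility per dollar. 5/p_1 vs 5/p_2 → 0.2847 vs 0.3571.
q_2 gives more utility per dollar, so spend all income on q_2: q_2* = I/p_2, q_1* = 0.
Numerically: q_1* = 0, q_2* = 14.6429.

q_1* = 0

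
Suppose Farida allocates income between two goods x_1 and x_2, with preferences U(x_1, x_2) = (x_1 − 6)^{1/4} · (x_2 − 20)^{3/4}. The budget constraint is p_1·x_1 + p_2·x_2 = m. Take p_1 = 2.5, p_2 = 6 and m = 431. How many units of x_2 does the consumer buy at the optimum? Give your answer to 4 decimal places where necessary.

MRS = (1/3)·(x_2−20)/(x_1−6). Tangency with p_1/p_2 gives x_2−20 = 3·(p_1/p_2)·(x_1−6).
Substituting into the budget: x_1* = 6 + 0.25·(m − 6·p_1 − 20·p_2)/p_1, and x_2* = 20 + 0.75·(…)/p_2.
Discretionary income = 431 − 6·2.5 − 20·6 = 296; x_2* = 20 + 0.75·296/6 = 57.

x_2* = 57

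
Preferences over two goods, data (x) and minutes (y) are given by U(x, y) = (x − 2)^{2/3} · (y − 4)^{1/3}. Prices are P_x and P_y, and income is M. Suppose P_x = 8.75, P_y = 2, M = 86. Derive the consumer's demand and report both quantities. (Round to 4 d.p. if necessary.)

x* = 6.6095, y* = 14.0833

Substituting into the budget: x* = 2 + 2/3·(M − 2·P_x − 4·P_y)/P_x, and y* = 4 + 1/3·(…)/P_y.
Discretionary income = 86 − 2·8.75 − 4·2 = 60.5; x* = 2 + 2/3·60.5/8.75 = 6.6095; y* = 4 + 1/3·60.5/2 = 14.0833.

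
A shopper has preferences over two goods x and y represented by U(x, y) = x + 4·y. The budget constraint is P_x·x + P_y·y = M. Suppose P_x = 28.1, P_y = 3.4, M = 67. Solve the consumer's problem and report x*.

x* = 0

Linear utility — the consumer picks whichever good has higher MU/price: 1/28.1 = 0.0356 vs 4/3.4 = 1.1765.
y gives more utility per dollar, so spend all income on y: y* = M/P_y, x* = 0.
Numerically: x* = 0, y* = 19.7059.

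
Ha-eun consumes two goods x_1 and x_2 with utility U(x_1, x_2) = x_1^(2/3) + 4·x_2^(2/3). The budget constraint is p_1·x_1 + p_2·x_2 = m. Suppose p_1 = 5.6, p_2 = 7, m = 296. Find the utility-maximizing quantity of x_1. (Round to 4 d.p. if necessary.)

x_1* = 1.2597

Substitute x_2 = (x_2/x_1)·x_1 into the budget: x_1* = m/(p_1 + p_2·(x_2/x_1)).
Numerically x_2/x_1 = 32.768, so x_1* = 296/(5.6 + 7·32.768) = 1.2597.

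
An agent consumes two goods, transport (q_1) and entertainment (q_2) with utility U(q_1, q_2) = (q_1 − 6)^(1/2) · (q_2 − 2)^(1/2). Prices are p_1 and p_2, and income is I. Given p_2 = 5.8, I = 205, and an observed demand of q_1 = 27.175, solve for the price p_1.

p_1 = 4

This is Cobb-Douglas in (q_1−6, q_2−2): tangency gives 0.5·p_2·(q_2−2) = 0.5·p_1·(q_1−6).
After buying the subsistence bundle (6, 2), a share 0.5 of the remaining income goes to q_1: q_1* = 6 + 0.5·(I − 6p_1 − 2p_2)/p_1.
Set q_1* = 27.175 in the demand function and solve for p_1: p_1 = 4.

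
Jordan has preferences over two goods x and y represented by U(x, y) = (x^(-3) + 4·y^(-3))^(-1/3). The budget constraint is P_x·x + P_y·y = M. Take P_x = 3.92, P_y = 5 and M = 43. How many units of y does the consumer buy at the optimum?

With the ratio pinned down, the budget gives x* = M/(P_x + P_y·(y/x)) and y* = (y/x)·x*.
Numerically y/x = 1.330742, so x* = 43/(3.92 + 5·1.330742) = 4.0667 and y* = 1.330742·4.0667 = 5.4117.

y* = 5.4117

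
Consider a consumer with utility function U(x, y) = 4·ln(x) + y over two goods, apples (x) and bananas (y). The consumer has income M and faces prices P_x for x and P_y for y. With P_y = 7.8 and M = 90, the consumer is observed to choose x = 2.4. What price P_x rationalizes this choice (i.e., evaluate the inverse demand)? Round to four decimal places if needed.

P_x = 13

Set MRS = P_x/P_y: (4/x)/1 = P_x/P_y.
So x*(P_x,P_y) = 4·P_y/P_x, independent of income; and y* = (M − 4·P_y)/P_y.
Set x* = 2.4 in the demand function and solve for P_x: P_x = 13.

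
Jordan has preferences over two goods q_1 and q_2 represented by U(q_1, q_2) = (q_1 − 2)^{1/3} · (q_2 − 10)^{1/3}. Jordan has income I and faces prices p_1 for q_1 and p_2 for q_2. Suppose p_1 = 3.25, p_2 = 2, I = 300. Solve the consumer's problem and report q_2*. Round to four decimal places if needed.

q_2* = 78.375

This is Cobb-Douglas in (q_1−2, q_2−10): tangency gives 1/3·p_2·(q_2−10) = 1/3·p_1·(q_1−2).
After buying the subsistence bundle (2, 10), a share 0.5 of the remaining income goes to q_1: q_1* = 2 + 0.5·(I − 2p_1 − 10p_2)/p_1.
Discretionary income = 300 − 2·3.25 − 10·2 = 273.5; q_2* = 10 + 0.5·273.5/2 = 78.375.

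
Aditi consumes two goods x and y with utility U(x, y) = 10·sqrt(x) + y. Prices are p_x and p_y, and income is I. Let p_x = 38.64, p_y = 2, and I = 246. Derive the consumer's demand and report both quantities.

x* = 0.067, y* = 121.706

Utility is quasi-linear in y; the FOC for x is 5/√x = p_x/p_y.
Solve: √x = 5·p_y/p_x, so x*(p_x,p_y) = (5·p_y/p_x)², and y* = (I − p_x·x*)/p_y.
Plugging in: x* = (5·2/38.64)² = 0.067, y* = 121.706.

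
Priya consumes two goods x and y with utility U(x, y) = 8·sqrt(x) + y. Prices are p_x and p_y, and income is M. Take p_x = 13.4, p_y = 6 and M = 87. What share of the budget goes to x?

share on x = 0.4941

Set MRS = p_x/p_y: 4·x^(−1/2) = p_x/p_y.
Thus x* = (4·p_y/p_x)² — independent of M — with the rest of income spent on y.
Plugging in: x* = (4·6/13.4)² = 3.2078, y* = 7.3358.
Expenditure on x: 13.4·3.2078 = 42.9851; share = 0.4941.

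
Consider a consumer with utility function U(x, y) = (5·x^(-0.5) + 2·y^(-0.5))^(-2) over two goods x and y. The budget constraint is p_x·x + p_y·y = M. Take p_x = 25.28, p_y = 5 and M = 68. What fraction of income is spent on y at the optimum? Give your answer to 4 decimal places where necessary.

MU_x ∝ 5·x^(-1.5), MU_y ∝ 2·y^(-1.5), so MRS = (5/2)·(y/x)^(1.5) = p_x/p_y.
Solve for the ratio: y/x = [(2/5)·p_x/p_y]^(2/3).
With the ratio pinned down, the budget gives x* = M/(p_x + p_y·(y/x)) and y* = (y/x)·x*.
Numerically y/x = 1.599232, so x* = 68/(25.28 + 5·1.599232) = 2.0435 and y* = 1.599232·2.0435 = 3.268.
Expenditure on y: 5·3.268 = 16.3402; share = 0.2403.

share on y = 0.2403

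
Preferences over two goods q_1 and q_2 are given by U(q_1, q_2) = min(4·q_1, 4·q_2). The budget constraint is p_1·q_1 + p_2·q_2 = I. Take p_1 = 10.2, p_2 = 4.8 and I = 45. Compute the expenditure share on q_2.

With perfect complements, no substitution: consume in ratio q_1:q_2 = 4:4.
Budget: p_1·q_1 + p_2·q_1 = I, so (4·p_1 + 4·p_2)·q_1 = 4·I.
Demand: q_1*(p_1,p_2,I) = 4·I/(4·p_1 + 4·p_2), q_2* = 4·I/(4·p_1 + 4·p_2).
Here 4·10.2 + 4·4.8 = 60, giving q_1* = 3 and q_2* = 3.
Expenditure on q_2: 4.8·3 = 14.4; share = 0.32.

share on q_2 = 0.32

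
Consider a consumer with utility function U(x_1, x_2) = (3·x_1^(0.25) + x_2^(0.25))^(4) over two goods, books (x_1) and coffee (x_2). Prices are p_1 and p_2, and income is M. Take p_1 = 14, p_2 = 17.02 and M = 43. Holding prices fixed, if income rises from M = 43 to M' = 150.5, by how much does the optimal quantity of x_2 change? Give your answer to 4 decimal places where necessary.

From the CES first-order condition, 3·(x_2/x_1)^(0.75) = p_1/p_2.
Hence x_2/x_1 = ((1/3)·p_1/p_2)^(1/(0.75)), i.e. raised to the 4/3 power.
Substitute x_2 = (x_2/x_1)·x_1 into the budget: x_1* = M/(p_1 + p_2·(x_2/x_1)).
Numerically x_2/x_1 = 0.178127, so x_1* = 43/(14 + 17.02·0.178127) = 2.5247 and x_2* = 0.178127·2.5247 = 0.4497.
At M' = 150.5: x_2* = 1.574. Change: 1.574 − 0.4497 = 1.1243.

Δx_2* = 1.1243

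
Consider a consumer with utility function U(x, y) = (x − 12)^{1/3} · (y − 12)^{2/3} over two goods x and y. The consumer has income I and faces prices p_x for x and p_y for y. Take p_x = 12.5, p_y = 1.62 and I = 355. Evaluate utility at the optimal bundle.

MRS = (1/2)·(y−12)/(x−12). Tangency with p_x/p_y gives y−12 = 2·(p_x/p_y)·(x−12).
After buying the subsistence bundle (12, 12), a share 1/3 of the remaining income goes to x: x* = 12 + 1/3·(I − 12p_x − 12p_y)/p_x.
Discretionary income = 355 − 12·12.5 − 12·1.62 = 185.56; x* = 12 + 1/3·185.56/12.5 = 16.9483; y* = 12 + 2/3·185.56/1.62 = 88.3621.
Utility at the optimum: U(16.9483, 88.3621) = 30.6716.

V = 30.6716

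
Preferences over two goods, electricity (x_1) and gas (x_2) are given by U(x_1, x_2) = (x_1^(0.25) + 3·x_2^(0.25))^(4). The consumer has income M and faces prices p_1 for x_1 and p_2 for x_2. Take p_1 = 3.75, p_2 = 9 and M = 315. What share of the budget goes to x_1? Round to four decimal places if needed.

From the CES first-order condition, (1/3)·(x_2/x_1)^(0.75) = p_1/p_2.
Hence x_2/x_1 = (3·p_1/p_2)^(1/(0.75)), i.e. raised to the 4/3 power.
With the ratio pinned down, the budget gives x_1* = M/(p_1 + p_2·(x_2/x_1)) and x_2* = (x_2/x_1)·x_1*.
Numerically x_2/x_1 = 1.346522, so x_1* = 315/(3.75 + 9·1.346522) = 19.8504 and x_2* = 1.346522·19.8504 = 26.729.
Expenditure on x_1: 3.75·19.8504 = 74.439; share = 0.2363.

share on x_1 = 0.2363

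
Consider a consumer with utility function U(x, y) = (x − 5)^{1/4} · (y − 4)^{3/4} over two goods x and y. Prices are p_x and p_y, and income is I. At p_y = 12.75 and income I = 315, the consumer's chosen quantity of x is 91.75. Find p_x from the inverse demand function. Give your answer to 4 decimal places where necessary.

p_x = 0.75

Let x' = x−5, y' = y−4. MRS = (1/3)·y'/x' = p_x/p_y.
After buying the subsistence bundle (5, 4), a share 0.25 of the remaining income goes to x: x* = 5 + 0.25·(I − 5p_x − 4p_y)/p_x.
Set x* = 91.75 in the demand function and solve for p_x: p_x = 0.75.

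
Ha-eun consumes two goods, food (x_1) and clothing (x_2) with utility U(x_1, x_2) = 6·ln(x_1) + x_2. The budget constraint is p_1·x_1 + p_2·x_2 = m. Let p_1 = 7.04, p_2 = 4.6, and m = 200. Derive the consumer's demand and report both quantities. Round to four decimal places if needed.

x_1* = 3.9205, x_2* = 37.4783

Set MRS = p_1/p_2: (6/x_1)/1 = p_1/p_2.
So x_1*(p_1,p_2) = 6·p_2/p_1, independent of income; and x_2* = (m − 6·p_2)/p_2.
At the given prices: x_1* = 6·4.6/7.04 = 3.9205, and x_2* = 37.4783.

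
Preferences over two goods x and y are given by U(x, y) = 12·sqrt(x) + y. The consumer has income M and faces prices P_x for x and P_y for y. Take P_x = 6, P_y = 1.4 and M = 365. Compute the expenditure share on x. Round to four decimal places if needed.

share on x = 0.0322

Thus x* = (6·P_y/P_x)² — independent of M — with the rest of income spent on y.
Plugging in: x* = (6·1.4/6)² = 1.96, y* = 252.3143.
Expenditure on x: 6·1.96 = 11.76; share = 0.0322.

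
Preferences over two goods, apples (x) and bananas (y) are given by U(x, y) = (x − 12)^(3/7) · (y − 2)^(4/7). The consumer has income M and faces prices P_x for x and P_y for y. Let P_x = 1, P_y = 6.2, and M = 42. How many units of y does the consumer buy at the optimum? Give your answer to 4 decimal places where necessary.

y* = 3.6221

This is Cobb-Douglas in (x−12, y−2): tangency gives 3/7·P_y·(y−2) = 4/7·P_x·(x−12).
Substituting into the budget: x* = 12 + 3/7·(M − 12·P_x − 2·P_y)/P_x, and y* = 2 + 4/7·(…)/P_y.
Discretionary income = 42 − 12·1 − 2·6.2 = 17.6; y* = 2 + 4/7·17.6/6.2 = 3.6221.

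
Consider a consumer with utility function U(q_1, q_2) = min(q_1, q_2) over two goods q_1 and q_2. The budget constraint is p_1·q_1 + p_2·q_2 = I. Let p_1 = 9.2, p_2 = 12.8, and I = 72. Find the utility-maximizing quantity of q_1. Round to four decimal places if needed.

q_1* = 3.2727

With perfect complements, no substitution: consume in ratio q_1:q_2 = 1:1.
Budget: p_1·q_1 + p_2·q_1 = I, so (p_1 + p_2)·q_1 = I.
Demand: q_1*(p_1,p_2,I) = I/(p_1 + p_2), q_2* = I/(p_1 + p_2).
Here 9.2 + 12.8 = 22, giving q_1* = 3.2727.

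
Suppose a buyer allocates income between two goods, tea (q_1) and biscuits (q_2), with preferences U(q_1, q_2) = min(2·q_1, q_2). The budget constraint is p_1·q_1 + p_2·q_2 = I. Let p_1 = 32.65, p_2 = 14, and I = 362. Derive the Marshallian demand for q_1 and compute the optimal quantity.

q_1* = 5.9687

Here 32.65 + 2·14 = 60.65, giving q_1* = 5.9687.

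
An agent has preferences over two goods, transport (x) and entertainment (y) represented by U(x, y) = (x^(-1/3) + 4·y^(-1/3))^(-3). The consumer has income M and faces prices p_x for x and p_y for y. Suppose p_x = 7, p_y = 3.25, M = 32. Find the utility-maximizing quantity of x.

x* = 1.3708

Numerically y/x = 5.028703, so x* = 32/(7 + 3.25·5.028703) = 1.3708.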